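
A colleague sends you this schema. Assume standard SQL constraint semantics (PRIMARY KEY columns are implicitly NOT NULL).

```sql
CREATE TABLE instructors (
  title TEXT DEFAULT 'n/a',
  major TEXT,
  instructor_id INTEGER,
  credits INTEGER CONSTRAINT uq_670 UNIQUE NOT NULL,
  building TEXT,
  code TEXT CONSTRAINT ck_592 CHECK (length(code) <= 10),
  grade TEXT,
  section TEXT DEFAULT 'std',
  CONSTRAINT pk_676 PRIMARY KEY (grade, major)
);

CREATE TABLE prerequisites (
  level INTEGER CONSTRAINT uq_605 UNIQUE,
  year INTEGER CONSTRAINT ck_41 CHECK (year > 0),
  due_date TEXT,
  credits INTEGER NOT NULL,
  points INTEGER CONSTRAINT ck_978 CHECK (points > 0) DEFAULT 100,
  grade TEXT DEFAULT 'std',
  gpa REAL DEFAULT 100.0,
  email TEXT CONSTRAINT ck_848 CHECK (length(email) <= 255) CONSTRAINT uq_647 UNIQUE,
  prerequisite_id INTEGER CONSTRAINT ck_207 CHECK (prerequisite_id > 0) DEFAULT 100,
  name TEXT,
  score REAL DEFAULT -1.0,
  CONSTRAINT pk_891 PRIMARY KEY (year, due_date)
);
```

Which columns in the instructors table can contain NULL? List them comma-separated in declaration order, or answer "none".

title, instructor_id, building, code, section

- title: DEFAULT only fills an omitted column; an explicit NULL is still allowed → nullable.
- major: part of the PRIMARY KEY, which implies NOT NULL → not nullable.
- instructor_id: no NOT NULL constraint applies → nullable.
- credits: declared NOT NULL → not nullable.
- building: no NOT NULL constraint applies → nullable.
- code: CHECK does not forbid NULL (a CHECK constraint passes when its expression is NULL) → nullable.
- grade: part of the PRIMARY KEY, which implies NOT NULL → not nullable.
- section: DEFAULT only fills an omitted column; an explicit NULL is still allowed → nullable.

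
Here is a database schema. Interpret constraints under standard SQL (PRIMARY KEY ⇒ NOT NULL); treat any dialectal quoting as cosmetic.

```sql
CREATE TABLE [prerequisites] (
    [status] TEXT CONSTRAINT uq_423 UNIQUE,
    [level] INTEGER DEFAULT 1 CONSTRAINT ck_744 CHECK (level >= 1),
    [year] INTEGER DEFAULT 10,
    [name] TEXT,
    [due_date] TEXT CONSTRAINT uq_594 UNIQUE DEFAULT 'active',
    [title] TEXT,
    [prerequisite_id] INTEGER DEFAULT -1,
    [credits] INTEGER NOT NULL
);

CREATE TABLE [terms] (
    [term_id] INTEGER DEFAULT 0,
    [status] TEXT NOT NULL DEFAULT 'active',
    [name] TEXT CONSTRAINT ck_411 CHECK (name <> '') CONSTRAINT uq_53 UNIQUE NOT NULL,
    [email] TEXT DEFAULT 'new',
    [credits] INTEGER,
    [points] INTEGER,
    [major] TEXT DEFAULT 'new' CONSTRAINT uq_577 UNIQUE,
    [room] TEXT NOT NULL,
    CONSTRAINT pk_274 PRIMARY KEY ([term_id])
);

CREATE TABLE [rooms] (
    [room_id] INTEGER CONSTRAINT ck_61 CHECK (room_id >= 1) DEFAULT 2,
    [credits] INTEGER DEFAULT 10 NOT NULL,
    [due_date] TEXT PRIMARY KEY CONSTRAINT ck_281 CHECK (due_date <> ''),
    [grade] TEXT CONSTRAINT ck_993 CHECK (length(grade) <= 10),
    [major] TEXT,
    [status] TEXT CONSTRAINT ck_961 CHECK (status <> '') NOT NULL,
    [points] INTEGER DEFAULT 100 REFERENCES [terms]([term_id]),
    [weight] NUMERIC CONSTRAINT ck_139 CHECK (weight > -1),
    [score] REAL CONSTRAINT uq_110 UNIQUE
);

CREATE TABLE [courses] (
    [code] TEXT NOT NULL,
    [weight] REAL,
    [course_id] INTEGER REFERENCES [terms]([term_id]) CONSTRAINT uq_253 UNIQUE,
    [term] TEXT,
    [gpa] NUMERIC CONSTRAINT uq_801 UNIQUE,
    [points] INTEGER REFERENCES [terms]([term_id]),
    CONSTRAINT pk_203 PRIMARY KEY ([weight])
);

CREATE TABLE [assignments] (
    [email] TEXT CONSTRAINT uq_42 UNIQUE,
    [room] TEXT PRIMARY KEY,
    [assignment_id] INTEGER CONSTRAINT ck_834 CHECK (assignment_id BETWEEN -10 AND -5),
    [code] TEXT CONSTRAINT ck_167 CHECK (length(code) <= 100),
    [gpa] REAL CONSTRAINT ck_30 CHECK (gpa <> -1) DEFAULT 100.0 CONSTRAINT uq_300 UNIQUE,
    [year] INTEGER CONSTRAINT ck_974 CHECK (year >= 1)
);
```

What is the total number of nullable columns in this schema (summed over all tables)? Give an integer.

26

prerequisites: 7 nullable (status, level, year, name, due_date, title, prerequisite_id — PK none and explicit NOT NULL columns excluded).
terms: 4 nullable (email, credits, points, major — PK (term_id) and explicit NOT NULL columns excluded).
rooms: 6 nullable (room_id, grade, major, points, weight, score — PK (due_date) and explicit NOT NULL columns excluded).
courses: 4 nullable (course_id, term, gpa, points — PK (weight) and explicit NOT NULL columns excluded).
assignments: 5 nullable (email, assignment_id, code, gpa, year — PK (room) and explicit NOT NULL columns excluded).
Total: 7 + 4 + 6 + 4 + 5 = 26.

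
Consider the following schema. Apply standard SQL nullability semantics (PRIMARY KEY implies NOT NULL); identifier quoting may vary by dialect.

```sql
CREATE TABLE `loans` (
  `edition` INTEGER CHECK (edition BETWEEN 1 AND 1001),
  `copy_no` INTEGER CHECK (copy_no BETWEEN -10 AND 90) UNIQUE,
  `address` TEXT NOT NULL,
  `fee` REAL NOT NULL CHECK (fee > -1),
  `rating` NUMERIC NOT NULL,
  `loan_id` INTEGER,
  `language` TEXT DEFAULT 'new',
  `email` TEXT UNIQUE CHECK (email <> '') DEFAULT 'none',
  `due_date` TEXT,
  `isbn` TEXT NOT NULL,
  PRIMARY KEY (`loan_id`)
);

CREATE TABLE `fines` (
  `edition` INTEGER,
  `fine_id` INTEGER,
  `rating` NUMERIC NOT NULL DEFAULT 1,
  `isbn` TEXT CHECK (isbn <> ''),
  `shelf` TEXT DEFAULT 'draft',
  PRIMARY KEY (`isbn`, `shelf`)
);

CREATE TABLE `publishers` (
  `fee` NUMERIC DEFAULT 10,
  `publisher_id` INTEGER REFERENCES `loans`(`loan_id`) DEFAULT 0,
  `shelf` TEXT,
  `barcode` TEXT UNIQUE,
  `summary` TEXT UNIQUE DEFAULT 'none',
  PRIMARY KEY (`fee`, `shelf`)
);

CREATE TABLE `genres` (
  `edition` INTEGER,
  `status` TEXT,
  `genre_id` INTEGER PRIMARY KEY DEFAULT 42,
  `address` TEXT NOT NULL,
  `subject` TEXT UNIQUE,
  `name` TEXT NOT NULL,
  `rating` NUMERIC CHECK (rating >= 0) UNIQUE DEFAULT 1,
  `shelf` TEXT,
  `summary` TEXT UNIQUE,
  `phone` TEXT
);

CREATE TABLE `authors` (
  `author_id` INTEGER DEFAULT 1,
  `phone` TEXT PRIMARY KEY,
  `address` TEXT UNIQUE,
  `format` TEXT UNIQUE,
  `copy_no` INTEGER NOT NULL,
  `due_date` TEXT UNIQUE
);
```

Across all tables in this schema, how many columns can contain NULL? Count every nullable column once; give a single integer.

21

loans: 5 nullable (edition, copy_no, language, email, due_date — PK (loan_id) and explicit NOT NULL columns excluded).
fines: 2 nullable (edition, fine_id — PK (isbn, shelf) and explicit NOT NULL columns excluded).
publishers: 3 nullable (publisher_id, barcode, summary — PK (fee, shelf) and explicit NOT NULL columns excluded).
genres: 7 nullable (edition, status, subject, rating, shelf, summary, phone — PK (genre_id) and explicit NOT NULL columns excluded).
authors: 4 nullable (author_id, address, format, due_date — PK (phone) and explicit NOT NULL columns excluded).
Total: 5 + 2 + 3 + 7 + 4 = 21.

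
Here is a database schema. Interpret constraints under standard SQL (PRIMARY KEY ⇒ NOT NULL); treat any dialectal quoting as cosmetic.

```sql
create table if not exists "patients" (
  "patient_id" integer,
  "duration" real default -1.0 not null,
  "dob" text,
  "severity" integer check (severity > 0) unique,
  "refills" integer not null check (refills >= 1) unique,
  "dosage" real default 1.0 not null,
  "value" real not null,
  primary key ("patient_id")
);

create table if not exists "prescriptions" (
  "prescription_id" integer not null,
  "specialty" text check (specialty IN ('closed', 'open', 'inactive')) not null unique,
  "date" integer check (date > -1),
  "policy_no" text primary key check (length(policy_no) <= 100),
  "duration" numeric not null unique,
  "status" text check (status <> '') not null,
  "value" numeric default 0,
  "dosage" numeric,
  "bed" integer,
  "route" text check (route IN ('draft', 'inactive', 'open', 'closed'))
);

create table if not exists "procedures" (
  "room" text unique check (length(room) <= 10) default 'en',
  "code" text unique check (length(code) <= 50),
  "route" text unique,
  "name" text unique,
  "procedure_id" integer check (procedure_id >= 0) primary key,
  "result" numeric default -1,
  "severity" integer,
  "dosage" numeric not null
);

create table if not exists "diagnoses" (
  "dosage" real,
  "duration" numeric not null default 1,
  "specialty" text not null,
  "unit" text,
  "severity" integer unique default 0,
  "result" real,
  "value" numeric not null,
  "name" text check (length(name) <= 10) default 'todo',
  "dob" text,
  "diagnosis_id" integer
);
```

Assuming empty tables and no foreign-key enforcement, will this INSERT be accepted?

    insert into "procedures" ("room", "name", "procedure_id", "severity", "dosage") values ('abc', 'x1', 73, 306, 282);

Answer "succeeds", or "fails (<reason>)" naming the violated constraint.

succeeds

NOT NULL columns: dosage is supplied; procedure_id is supplied.
CHECK constraints: 'abc' satisfies (length(room) <= 10); 73 satisfies (procedure_id >= 0).
No constraint is violated.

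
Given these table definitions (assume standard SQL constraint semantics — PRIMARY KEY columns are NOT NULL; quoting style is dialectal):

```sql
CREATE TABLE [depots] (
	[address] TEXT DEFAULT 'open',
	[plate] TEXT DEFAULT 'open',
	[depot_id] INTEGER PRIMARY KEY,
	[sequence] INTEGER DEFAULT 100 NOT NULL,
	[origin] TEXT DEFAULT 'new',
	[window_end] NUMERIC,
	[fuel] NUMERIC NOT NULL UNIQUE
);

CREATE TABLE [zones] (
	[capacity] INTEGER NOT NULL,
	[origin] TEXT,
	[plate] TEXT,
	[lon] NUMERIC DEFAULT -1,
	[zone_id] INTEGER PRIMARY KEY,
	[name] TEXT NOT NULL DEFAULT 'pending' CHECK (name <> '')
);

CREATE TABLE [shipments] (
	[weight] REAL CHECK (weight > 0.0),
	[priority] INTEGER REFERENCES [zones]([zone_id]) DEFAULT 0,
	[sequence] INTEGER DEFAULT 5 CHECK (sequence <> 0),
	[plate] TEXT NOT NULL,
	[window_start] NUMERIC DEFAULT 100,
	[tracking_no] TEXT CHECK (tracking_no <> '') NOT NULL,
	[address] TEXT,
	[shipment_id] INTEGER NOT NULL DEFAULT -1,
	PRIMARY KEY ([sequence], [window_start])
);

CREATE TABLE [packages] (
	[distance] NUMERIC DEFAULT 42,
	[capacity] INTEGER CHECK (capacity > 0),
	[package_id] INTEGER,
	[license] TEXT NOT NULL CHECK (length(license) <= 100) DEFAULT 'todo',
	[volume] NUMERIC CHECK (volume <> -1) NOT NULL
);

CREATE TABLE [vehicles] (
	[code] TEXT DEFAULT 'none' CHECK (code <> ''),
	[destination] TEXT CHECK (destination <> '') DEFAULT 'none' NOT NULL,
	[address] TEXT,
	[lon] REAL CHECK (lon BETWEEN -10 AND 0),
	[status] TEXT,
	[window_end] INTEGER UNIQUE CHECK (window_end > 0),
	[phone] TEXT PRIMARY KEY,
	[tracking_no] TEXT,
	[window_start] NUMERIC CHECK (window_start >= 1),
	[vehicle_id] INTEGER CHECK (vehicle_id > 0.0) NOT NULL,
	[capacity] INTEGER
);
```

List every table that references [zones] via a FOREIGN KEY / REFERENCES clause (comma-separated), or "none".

- shipments.priority references zones(zone_id).

shipments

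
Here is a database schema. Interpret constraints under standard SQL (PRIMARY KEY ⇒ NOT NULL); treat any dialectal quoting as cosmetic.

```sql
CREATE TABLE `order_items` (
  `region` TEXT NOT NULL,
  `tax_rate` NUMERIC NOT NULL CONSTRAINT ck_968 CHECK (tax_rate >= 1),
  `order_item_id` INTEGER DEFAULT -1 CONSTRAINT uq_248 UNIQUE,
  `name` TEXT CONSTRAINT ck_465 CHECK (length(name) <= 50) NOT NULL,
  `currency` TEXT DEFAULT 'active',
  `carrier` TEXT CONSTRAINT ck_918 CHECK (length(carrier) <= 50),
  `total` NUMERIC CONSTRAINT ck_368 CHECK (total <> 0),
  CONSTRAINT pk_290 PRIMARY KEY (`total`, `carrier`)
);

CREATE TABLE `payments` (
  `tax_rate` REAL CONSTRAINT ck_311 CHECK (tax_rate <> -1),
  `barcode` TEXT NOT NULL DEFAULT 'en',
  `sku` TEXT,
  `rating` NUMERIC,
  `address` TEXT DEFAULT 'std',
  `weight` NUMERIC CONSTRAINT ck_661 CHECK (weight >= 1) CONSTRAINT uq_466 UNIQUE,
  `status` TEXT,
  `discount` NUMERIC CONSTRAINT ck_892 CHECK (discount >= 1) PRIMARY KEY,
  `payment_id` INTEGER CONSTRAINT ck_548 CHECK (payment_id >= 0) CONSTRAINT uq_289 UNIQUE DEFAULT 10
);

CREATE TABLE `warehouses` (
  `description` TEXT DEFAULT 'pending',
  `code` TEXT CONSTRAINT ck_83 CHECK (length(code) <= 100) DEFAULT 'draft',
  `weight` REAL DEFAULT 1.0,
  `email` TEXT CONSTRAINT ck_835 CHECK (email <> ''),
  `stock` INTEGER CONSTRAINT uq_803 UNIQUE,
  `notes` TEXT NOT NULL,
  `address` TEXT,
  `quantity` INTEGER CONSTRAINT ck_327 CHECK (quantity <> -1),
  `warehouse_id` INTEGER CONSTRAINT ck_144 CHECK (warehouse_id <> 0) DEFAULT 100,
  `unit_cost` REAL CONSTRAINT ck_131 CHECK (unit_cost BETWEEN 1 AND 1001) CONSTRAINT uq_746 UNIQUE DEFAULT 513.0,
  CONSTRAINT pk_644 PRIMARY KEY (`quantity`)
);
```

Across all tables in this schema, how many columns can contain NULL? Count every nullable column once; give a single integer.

17

order_items: 2 nullable (order_item_id, currency — PK (total, carrier) and explicit NOT NULL columns excluded).
payments: 7 nullable (tax_rate, sku, rating, address, weight, status, payment_id — PK (discount) and explicit NOT NULL columns excluded).
warehouses: 8 nullable (description, code, weight, email, stock, address, warehouse_id, unit_cost — PK (quantity) and explicit NOT NULL columns excluded).
Total: 2 + 7 + 8 = 17.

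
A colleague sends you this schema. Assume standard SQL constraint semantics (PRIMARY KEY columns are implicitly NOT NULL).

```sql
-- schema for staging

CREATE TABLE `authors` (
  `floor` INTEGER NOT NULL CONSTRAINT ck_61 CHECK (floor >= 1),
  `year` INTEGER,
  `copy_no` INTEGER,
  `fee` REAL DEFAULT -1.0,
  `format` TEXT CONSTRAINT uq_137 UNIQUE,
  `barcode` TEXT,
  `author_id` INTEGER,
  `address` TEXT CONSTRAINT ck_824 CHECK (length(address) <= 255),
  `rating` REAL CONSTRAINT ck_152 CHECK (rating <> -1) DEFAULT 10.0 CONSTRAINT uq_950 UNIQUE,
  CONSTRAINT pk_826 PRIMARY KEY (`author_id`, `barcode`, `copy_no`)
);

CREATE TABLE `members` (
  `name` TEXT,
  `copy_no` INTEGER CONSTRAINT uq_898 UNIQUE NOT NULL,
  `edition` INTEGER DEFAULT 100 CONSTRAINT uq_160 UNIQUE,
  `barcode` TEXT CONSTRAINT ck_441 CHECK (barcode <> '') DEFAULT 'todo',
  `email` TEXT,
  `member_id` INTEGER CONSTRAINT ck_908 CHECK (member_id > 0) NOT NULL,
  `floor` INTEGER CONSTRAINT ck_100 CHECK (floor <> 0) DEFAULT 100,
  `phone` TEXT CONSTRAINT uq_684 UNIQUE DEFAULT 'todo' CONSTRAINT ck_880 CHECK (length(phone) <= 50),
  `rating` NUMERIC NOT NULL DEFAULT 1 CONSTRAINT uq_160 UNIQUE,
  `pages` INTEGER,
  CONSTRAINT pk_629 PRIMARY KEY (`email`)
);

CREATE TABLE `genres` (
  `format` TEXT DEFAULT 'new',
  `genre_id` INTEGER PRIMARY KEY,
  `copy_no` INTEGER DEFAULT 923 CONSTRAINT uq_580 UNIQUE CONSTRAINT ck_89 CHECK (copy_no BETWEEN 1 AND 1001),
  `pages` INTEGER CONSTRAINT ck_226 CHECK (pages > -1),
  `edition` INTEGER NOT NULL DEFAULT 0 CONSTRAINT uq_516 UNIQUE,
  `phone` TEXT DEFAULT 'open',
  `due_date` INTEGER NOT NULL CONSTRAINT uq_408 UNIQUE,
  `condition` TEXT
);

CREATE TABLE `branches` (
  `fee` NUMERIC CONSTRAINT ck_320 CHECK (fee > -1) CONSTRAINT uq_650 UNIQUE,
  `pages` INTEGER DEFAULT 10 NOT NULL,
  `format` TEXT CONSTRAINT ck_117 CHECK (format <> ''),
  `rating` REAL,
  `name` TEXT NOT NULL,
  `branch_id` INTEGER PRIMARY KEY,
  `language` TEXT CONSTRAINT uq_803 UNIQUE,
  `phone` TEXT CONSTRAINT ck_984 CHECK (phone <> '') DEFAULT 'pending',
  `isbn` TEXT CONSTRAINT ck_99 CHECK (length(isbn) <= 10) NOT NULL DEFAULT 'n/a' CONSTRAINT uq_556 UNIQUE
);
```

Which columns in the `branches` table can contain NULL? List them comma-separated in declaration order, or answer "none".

fee, format, rating, language, phone

- fee: CHECK does not forbid NULL (a CHECK constraint passes when its expression is NULL) → nullable.
- pages: declared NOT NULL → not nullable.
- format: CHECK does not forbid NULL (a CHECK constraint passes when its expression is NULL) → nullable.
- rating: no NOT NULL constraint applies → nullable.
- name: declared NOT NULL → not nullable.
- branch_id: part of the PRIMARY KEY, which implies NOT NULL → not nullable.
- language: UNIQUE does not imply NOT NULL → nullable.
- phone: CHECK does not forbid NULL (a CHECK constraint passes when its expression is NULL) → nullable.
- isbn: declared NOT NULL → not nullable.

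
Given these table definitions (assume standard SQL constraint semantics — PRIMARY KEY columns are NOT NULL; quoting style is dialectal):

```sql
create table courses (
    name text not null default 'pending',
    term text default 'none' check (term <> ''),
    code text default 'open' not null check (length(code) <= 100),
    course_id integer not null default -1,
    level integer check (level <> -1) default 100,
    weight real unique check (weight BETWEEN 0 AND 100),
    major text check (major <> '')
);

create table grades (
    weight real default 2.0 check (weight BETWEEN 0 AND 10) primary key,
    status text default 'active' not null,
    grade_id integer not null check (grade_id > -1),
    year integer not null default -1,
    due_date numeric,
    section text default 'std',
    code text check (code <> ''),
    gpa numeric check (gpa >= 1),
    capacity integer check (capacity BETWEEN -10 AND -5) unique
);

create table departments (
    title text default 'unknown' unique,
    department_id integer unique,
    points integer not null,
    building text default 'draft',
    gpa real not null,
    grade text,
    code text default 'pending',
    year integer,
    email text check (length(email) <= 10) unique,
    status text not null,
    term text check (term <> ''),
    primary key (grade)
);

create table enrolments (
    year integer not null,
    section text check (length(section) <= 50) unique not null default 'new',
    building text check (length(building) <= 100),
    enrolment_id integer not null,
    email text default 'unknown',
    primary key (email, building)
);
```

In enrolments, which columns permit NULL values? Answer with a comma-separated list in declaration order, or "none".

- year: declared NOT NULL → not nullable.
- section: declared NOT NULL → not nullable.
- building: part of the PRIMARY KEY, which implies NOT NULL → not nullable.
- enrolment_id: declared NOT NULL → not nullable.
- email: part of the PRIMARY KEY, which implies NOT NULL → not nullable.

none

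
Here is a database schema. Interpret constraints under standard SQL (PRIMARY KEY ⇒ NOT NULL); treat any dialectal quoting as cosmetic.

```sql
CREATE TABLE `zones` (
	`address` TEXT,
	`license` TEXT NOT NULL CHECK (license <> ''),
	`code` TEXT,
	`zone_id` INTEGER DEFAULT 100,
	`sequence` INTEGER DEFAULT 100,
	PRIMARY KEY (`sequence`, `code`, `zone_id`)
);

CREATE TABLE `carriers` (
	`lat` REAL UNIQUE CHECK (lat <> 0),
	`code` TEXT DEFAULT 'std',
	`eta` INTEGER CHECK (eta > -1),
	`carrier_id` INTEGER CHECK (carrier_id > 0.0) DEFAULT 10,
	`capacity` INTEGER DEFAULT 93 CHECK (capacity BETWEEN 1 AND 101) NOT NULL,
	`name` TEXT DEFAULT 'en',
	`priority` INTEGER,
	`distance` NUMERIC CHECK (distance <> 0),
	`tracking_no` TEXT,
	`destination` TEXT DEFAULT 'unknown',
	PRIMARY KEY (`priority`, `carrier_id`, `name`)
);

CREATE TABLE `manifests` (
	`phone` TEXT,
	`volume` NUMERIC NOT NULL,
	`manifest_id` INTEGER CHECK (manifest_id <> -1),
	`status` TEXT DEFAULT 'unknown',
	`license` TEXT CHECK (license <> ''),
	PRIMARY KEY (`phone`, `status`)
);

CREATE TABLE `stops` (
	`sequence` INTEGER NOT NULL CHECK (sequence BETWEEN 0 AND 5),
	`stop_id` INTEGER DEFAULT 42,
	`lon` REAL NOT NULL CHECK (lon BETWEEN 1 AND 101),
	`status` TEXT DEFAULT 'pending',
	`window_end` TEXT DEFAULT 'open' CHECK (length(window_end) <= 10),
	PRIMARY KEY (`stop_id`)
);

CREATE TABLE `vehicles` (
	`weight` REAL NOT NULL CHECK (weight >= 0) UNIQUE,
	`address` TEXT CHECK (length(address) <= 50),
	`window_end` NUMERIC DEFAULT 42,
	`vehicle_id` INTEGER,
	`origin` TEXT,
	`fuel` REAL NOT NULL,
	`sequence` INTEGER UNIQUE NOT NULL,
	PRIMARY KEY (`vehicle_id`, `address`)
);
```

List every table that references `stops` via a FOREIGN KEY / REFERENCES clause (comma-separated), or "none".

No REFERENCES clause anywhere in the schema names stops.

none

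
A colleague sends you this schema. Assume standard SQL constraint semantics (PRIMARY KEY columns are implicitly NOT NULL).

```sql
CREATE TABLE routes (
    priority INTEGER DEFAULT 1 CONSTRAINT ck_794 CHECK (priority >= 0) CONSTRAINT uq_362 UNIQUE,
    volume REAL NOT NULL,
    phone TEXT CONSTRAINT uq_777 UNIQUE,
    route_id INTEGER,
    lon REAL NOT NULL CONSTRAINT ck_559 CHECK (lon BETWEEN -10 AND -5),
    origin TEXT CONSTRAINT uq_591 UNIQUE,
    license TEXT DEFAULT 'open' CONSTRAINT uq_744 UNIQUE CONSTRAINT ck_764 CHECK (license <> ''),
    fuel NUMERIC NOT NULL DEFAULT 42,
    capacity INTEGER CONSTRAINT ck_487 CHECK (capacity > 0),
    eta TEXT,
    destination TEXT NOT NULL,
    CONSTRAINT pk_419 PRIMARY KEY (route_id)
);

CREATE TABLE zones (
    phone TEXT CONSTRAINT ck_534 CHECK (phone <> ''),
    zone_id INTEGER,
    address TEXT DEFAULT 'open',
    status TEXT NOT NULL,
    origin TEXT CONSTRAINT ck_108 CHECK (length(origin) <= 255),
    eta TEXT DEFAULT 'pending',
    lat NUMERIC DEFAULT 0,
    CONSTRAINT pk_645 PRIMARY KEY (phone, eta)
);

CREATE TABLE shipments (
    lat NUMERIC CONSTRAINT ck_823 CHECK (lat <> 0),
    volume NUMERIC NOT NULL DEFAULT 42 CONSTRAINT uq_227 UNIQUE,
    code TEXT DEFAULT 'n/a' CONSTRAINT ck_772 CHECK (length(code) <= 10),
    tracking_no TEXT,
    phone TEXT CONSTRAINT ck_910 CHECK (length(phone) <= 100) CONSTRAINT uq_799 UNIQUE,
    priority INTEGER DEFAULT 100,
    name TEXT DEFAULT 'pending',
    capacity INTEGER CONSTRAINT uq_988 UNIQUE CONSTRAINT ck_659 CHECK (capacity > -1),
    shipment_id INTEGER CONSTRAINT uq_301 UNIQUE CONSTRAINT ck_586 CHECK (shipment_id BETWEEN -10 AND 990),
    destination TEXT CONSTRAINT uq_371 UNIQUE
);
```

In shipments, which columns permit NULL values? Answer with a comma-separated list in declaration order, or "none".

lat, code, tracking_no, phone, priority, name, capacity, shipment_id, destination

- lat: CHECK does not forbid NULL (a CHECK constraint passes when its expression is NULL) → nullable.
- volume: declared NOT NULL → not nullable.
- code: CHECK does not forbid NULL (a CHECK constraint passes when its expression is NULL) → nullable.
- tracking_no: no NOT NULL constraint applies → nullable.
- phone: CHECK does not forbid NULL (a CHECK constraint passes when its expression is NULL) → nullable.
- priority: DEFAULT only fills an omitted column; an explicit NULL is still allowed → nullable.
- name: DEFAULT only fills an omitted column; an explicit NULL is still allowed → nullable.
- capacity: CHECK does not forbid NULL (a CHECK constraint passes when its expression is NULL) → nullable.
- shipment_id: CHECK does not forbid NULL (a CHECK constraint passes when its expression is NULL) → nullable.
- destination: UNIQUE does not imply NOT NULL → nullable.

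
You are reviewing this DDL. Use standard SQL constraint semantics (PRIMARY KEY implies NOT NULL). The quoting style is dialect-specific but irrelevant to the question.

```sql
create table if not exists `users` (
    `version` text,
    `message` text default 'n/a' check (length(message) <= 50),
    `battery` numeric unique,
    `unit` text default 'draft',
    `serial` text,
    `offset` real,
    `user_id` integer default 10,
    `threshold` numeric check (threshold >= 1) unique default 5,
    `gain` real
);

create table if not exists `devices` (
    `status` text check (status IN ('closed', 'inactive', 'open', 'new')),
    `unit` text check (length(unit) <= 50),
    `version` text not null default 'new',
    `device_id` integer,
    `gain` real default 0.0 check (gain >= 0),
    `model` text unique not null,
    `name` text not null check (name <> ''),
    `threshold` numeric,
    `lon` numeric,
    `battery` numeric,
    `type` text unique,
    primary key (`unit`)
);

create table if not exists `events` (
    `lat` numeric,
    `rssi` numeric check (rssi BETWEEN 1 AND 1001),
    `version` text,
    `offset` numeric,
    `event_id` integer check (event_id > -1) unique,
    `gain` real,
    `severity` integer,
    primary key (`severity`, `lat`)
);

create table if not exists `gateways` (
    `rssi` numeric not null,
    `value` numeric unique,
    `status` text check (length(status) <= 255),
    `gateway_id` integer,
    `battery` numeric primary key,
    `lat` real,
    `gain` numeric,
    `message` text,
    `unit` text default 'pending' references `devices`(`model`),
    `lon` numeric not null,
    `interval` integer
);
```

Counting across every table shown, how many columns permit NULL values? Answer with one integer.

users: 9 nullable (version, message, battery, unit, serial, offset, user_id, threshold, gain — PK none and explicit NOT NULL columns excluded).
devices: 7 nullable (status, device_id, gain, threshold, lon, battery, type — PK (unit) and explicit NOT NULL columns excluded).
events: 5 nullable (rssi, version, offset, event_id, gain — PK (severity, lat) and explicit NOT NULL columns excluded).
gateways: 8 nullable (value, status, gateway_id, lat, gain, message, unit, interval — PK (battery) and explicit NOT NULL columns excluded).
Total: 9 + 7 + 5 + 8 = 29.

29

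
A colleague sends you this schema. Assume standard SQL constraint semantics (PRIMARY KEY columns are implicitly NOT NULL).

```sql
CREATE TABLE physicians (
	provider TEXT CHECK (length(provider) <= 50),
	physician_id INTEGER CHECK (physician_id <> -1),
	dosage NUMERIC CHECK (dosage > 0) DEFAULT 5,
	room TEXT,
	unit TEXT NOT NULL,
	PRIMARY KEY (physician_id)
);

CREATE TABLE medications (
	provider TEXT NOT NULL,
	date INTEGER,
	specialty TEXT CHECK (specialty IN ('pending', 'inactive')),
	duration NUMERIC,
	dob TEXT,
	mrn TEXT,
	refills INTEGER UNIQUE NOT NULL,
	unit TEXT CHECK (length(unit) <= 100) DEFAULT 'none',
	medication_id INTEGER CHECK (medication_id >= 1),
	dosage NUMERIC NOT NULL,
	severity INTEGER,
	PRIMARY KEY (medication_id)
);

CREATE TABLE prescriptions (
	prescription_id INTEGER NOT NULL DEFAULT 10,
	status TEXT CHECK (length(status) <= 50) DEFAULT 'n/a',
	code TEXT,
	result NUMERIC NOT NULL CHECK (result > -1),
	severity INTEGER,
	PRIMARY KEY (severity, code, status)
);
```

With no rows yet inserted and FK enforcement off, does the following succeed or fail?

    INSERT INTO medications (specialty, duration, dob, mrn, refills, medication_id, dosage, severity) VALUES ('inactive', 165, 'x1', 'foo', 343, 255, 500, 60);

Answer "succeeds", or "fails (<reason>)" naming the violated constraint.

fails (NOT NULL on provider)

provider is omitted from the column list and has no DEFAULT, so it would receive NULL.
But provider is declared NOT NULL.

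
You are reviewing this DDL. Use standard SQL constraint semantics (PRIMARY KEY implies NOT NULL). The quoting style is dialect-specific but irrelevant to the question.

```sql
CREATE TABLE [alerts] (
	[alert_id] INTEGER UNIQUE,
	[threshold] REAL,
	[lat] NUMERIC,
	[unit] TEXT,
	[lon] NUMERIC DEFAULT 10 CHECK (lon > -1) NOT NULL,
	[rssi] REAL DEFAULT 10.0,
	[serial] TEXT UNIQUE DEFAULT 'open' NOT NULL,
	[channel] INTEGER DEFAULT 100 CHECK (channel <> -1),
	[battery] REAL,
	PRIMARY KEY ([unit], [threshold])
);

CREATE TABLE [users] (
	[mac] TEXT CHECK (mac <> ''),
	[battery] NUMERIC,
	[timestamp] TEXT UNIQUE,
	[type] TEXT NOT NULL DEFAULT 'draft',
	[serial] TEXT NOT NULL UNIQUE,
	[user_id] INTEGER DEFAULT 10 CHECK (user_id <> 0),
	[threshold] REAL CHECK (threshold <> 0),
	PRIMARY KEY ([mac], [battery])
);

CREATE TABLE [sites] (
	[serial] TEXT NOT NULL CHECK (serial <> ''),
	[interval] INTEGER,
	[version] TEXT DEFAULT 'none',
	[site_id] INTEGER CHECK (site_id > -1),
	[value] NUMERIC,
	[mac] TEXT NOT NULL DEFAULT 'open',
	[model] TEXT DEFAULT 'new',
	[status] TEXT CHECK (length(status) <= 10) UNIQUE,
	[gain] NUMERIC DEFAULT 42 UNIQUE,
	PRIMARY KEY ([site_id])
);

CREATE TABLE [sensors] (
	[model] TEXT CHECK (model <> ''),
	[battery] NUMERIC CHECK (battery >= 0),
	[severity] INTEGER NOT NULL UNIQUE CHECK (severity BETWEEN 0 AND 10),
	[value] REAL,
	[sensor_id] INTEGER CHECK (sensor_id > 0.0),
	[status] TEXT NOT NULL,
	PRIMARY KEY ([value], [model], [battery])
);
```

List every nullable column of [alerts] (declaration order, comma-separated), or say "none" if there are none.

- alert_id: UNIQUE does not imply NOT NULL → nullable.
- threshold: part of the PRIMARY KEY, which implies NOT NULL → not nullable.
- lat: no NOT NULL constraint applies → nullable.
- unit: part of the PRIMARY KEY, which implies NOT NULL → not nullable.
- lon: declared NOT NULL → not nullable.
- rssi: DEFAULT only fills an omitted column; an explicit NULL is still allowed → nullable.
- serial: declared NOT NULL → not nullable.
- channel: CHECK does not forbid NULL (a CHECK constraint passes when its expression is NULL) → nullable.
- battery: no NOT NULL constraint applies → nullable.

alert_id, lat, rssi, channel, battery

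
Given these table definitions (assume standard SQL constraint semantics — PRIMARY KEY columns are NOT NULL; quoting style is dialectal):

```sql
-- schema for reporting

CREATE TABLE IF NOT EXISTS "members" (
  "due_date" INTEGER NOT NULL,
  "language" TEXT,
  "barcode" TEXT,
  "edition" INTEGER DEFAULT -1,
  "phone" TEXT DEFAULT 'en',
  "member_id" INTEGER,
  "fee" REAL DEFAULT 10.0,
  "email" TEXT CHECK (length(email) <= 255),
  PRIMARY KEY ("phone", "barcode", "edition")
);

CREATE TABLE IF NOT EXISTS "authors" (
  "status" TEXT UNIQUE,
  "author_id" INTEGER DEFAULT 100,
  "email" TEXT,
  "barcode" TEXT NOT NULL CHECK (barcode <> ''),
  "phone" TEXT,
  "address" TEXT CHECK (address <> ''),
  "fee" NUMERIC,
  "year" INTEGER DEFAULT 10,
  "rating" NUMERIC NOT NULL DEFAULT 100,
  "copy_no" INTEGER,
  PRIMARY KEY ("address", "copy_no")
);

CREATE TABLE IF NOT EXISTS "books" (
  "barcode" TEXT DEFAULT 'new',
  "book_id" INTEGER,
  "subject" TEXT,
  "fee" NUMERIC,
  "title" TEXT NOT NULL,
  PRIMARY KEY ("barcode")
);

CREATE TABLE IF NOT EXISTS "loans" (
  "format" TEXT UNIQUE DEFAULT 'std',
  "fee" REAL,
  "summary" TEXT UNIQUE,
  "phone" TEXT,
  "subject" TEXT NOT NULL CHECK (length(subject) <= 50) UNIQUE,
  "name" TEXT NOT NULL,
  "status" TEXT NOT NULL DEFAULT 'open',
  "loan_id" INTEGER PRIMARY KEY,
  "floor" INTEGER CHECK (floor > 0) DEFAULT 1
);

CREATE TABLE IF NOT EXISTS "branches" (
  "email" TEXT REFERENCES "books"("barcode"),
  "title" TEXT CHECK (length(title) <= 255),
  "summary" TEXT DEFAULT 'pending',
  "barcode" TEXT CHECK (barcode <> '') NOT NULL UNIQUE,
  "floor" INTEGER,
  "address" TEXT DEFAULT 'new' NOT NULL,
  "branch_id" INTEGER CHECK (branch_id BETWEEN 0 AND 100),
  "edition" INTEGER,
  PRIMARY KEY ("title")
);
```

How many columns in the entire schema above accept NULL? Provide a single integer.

23

members: 4 nullable (language, member_id, fee, email — PK (phone, barcode, edition) and explicit NOT NULL columns excluded).
authors: 6 nullable (status, author_id, email, phone, fee, year — PK (address, copy_no) and explicit NOT NULL columns excluded).
books: 3 nullable (book_id, subject, fee — PK (barcode) and explicit NOT NULL columns excluded).
loans: 5 nullable (format, fee, summary, phone, floor — PK (loan_id) and explicit NOT NULL columns excluded).
branches: 5 nullable (email, summary, floor, branch_id, edition — PK (title) and explicit NOT NULL columns excluded).
Total: 4 + 6 + 3 + 5 + 5 = 23.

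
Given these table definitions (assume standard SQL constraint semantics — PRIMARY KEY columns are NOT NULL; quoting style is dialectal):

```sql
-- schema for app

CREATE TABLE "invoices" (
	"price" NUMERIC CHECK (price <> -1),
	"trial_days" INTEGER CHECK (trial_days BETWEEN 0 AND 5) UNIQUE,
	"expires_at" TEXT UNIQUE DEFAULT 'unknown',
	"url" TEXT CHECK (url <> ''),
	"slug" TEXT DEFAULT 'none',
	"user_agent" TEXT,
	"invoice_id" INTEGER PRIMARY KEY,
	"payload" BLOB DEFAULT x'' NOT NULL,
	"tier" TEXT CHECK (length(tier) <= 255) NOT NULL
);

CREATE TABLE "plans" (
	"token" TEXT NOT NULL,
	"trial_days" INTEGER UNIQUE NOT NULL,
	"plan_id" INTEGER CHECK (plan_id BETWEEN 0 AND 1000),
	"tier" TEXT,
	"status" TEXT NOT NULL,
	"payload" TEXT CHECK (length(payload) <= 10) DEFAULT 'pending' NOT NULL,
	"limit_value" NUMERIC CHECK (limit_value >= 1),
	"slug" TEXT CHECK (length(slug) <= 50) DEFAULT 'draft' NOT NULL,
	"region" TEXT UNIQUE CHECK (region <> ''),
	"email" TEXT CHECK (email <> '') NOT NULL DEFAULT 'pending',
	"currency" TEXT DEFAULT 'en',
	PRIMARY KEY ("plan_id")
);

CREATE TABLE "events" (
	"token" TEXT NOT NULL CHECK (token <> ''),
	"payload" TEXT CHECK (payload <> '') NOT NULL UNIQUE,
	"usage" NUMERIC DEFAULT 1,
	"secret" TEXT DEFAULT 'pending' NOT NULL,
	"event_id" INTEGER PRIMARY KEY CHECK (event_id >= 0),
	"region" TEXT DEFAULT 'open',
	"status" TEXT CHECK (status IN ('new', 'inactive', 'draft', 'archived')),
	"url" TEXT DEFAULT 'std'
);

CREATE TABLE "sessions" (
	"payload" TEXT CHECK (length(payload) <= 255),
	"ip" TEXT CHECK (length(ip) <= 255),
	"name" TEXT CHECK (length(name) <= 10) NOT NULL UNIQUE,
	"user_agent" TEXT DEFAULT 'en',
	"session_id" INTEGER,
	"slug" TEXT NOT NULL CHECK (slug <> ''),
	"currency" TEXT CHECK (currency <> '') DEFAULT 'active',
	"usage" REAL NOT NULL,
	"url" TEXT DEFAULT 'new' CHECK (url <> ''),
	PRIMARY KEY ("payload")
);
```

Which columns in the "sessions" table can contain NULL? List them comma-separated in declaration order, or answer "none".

- payload: part of the PRIMARY KEY, which implies NOT NULL → not nullable.
- ip: CHECK does not forbid NULL (a CHECK constraint passes when its expression is NULL) → nullable.
- name: declared NOT NULL → not nullable.
- user_agent: DEFAULT only fills an omitted column; an explicit NULL is still allowed → nullable.
- session_id: no NOT NULL constraint applies → nullable.
- slug: declared NOT NULL → not nullable.
- currency: CHECK does not forbid NULL (a CHECK constraint passes when its expression is NULL) → nullable.
- usage: declared NOT NULL → not nullable.
- url: CHECK does not forbid NULL (a CHECK constraint passes when its expression is NULL) → nullable.

ip, user_agent, session_id, currency, url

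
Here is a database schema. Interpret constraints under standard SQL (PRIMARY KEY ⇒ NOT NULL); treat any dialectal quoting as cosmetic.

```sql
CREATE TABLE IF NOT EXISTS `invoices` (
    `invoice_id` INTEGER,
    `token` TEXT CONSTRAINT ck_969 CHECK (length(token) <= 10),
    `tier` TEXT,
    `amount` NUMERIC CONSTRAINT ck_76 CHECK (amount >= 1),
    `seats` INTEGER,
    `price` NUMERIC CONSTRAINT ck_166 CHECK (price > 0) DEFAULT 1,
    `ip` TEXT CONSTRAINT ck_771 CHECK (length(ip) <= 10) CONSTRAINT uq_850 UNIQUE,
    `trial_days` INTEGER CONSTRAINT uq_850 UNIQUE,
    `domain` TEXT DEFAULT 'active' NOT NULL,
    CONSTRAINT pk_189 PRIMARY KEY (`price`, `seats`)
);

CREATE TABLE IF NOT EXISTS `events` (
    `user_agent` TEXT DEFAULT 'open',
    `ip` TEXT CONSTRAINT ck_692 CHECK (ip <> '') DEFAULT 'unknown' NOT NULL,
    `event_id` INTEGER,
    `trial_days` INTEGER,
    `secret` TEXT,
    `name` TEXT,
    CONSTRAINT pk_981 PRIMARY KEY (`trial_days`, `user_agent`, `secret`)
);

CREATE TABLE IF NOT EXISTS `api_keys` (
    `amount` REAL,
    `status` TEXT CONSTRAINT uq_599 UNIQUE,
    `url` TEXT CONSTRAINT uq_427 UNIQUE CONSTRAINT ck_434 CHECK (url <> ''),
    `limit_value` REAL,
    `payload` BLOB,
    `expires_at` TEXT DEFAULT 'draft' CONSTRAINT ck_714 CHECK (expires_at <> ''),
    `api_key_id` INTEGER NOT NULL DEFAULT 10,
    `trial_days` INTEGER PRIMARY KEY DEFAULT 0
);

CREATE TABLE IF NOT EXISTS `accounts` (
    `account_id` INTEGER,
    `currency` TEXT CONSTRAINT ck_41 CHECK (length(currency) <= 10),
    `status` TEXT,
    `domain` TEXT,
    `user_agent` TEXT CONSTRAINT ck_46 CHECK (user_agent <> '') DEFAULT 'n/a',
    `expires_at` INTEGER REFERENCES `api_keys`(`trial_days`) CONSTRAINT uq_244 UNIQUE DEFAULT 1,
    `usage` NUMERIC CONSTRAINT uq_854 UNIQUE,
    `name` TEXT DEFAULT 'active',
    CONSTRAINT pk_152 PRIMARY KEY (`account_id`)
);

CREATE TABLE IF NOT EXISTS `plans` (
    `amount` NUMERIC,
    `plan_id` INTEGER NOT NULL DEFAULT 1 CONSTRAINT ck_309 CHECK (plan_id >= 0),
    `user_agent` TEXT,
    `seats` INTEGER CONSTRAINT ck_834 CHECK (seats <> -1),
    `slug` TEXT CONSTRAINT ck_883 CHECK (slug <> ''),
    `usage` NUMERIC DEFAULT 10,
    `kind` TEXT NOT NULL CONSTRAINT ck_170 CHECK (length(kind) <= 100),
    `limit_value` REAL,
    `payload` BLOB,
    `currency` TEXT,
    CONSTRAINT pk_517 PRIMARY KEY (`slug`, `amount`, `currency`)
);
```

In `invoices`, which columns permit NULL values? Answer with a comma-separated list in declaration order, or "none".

invoice_id, token, tier, amount, ip, trial_days

- invoice_id: no NOT NULL constraint applies → nullable.
- token: CHECK does not forbid NULL (a CHECK constraint passes when its expression is NULL) → nullable.
- tier: no NOT NULL constraint applies → nullable.
- amount: CHECK does not forbid NULL (a CHECK constraint passes when its expression is NULL) → nullable.
- seats: part of the PRIMARY KEY, which implies NOT NULL → not nullable.
- price: part of the PRIMARY KEY, which implies NOT NULL → not nullable.
- ip: CHECK does not forbid NULL (a CHECK constraint passes when its expression is NULL) → nullable.
- trial_days: UNIQUE does not imply NOT NULL → nullable.
- domain: declared NOT NULL → not nullable.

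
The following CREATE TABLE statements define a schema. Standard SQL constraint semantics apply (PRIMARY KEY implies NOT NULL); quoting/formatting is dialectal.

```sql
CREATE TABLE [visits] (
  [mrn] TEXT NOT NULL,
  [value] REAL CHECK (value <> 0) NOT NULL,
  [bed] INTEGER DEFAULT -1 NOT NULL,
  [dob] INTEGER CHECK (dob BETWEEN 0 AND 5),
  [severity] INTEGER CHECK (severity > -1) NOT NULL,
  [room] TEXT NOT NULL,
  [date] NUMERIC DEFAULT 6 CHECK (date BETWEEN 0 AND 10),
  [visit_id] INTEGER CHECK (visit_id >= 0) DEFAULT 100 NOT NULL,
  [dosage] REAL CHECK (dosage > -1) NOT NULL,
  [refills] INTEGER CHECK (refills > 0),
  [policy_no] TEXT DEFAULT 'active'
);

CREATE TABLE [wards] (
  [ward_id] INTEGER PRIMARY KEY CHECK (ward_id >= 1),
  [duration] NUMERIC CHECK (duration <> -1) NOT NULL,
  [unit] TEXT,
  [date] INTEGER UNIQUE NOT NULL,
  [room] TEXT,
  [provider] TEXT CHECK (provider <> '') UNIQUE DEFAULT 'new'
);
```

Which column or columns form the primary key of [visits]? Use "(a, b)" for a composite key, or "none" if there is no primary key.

none

No column is declared PRIMARY KEY inline, and there is no table-level PRIMARY KEY clause in visits.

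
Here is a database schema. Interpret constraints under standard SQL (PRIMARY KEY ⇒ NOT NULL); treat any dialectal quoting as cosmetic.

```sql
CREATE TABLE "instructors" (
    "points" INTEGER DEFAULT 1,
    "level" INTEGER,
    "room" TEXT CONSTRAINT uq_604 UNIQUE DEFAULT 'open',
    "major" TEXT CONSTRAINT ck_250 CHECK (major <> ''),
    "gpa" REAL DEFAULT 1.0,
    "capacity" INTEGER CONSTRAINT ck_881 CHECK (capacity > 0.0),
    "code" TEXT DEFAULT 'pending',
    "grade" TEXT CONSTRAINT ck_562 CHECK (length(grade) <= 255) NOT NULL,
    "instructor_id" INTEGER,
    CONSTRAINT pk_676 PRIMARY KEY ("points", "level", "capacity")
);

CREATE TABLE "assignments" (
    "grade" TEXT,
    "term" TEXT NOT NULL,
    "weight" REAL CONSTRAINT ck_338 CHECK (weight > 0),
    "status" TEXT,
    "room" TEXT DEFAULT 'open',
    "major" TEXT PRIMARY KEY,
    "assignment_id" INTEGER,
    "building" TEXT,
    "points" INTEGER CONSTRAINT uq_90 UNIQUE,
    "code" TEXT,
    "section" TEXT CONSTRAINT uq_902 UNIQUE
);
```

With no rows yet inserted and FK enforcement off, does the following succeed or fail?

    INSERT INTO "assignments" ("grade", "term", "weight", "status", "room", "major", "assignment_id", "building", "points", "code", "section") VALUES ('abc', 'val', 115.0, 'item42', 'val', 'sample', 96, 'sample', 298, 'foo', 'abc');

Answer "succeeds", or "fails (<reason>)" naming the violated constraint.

succeeds

NOT NULL columns: major is supplied; term is supplied.
CHECK constraints: 115.0 satisfies (weight > 0).
No constraint is violated.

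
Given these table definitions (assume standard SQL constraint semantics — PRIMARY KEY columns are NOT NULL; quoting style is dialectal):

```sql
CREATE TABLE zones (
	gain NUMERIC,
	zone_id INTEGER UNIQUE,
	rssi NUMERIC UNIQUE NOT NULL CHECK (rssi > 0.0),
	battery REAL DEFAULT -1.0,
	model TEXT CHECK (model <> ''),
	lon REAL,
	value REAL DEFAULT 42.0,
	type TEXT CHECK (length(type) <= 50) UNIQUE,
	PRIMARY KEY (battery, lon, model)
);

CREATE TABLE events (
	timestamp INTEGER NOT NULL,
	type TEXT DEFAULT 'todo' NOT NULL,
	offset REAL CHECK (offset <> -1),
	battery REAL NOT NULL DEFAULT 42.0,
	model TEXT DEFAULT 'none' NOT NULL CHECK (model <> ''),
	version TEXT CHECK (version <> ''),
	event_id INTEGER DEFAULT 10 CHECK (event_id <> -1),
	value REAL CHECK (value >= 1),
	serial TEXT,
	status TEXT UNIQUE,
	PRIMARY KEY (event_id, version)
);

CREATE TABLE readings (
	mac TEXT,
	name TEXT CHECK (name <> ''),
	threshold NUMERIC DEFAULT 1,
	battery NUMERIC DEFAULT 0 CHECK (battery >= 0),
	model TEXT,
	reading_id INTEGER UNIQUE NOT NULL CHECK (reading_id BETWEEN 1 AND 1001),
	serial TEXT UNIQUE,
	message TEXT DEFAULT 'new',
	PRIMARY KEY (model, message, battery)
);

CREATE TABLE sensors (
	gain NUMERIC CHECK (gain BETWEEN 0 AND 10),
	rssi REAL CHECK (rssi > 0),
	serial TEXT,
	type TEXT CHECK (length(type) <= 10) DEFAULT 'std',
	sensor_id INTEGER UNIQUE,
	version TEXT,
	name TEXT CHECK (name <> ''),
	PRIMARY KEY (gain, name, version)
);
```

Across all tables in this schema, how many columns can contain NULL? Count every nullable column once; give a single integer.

16

zones: 4 nullable (gain, zone_id, value, type — PK (battery, lon, model) and explicit NOT NULL columns excluded).
events: 4 nullable (offset, value, serial, status — PK (event_id, version) and explicit NOT NULL columns excluded).
readings: 4 nullable (mac, name, threshold, serial — PK (model, message, battery) and explicit NOT NULL columns excluded).
sensors: 4 nullable (rssi, serial, type, sensor_id — PK (gain, name, version) and explicit NOT NULL columns excluded).
Total: 4 + 4 + 4 + 4 = 16.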